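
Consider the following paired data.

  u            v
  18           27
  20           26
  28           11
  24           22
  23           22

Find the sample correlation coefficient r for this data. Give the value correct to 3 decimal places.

n = 5, Σu = 113, Σv = 108, Σu² = 2613, Σv² = 2494, Σuv = 2348
nΣuv − ΣuΣv = 11740 − 12204 = -464
nΣu² − (Σu)² = 13065 − 12769 = 296; nΣv² − (Σv)² = 12470 − 11664 = 806
r = -464 / √(296 × 806) = -464 / 488.4424 ≈ -0.950

-0.950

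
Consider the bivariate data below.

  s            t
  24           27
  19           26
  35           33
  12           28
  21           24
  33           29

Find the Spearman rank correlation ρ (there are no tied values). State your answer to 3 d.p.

0.600

Rank s: 4, 2, 6, 1, 3, 5
Rank t: 3, 2, 6, 4, 1, 5
d = rank(s) − rank(t): 1, 0, 0, -3, 2, 0; Σd² = 14
ρ = 1 − 6Σd² / [n(n²−1)] = 1 − 6×14 / (6×35) = 1 − 84/210 ≈ 0.600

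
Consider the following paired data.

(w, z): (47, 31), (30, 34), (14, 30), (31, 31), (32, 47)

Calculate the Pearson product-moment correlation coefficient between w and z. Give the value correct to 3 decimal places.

0.101

n = 5, Σw = 154, Σz = 173, Σw² = 5290, Σz² = 6187, Σwz = 5362
nΣwz − ΣwΣz = 26810 − 26642 = 168
nΣw² − (Σw)² = 26450 − 23716 = 2734; nΣz² − (Σz)² = 30935 − 29929 = 1006
r = 168 / √(2734 × 1006) = 168 / 1658.4342 ≈ 0.101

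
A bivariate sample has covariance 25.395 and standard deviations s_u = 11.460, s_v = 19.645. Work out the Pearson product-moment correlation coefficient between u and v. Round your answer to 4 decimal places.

r = Cov(u,v) / (s_u · s_v) = 25.395 / (11.460 × 19.645)
  = 25.395 / 225.1317 ≈ 0.1128

0.1128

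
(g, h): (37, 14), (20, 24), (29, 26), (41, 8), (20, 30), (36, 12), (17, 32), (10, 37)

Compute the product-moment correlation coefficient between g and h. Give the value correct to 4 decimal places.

-0.9583

n = 8, Σg = 210, Σh = 183, Σg² = 6376, Σh² = 4949, Σgh = 4026
nΣgh − ΣgΣh = 32208 − 38430 = -6222
nΣg² − (Σg)² = 51008 − 44100 = 6908; nΣh² − (Σh)² = 39592 − 33489 = 6103
r = -6222 / √(6908 × 6103) = -6222 / 6493.0366 ≈ -0.9583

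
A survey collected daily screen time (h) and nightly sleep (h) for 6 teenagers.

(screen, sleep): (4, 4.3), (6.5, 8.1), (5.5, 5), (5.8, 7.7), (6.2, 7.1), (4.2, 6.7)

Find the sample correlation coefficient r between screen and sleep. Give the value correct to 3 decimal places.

0.686

n = 6, Σx = 32.2, Σy = 38.9, Σx² = 178.22, Σy² = 263.69, Σxy = 214.17
nΣxy − ΣxΣy = 1285.02 − 1252.58 = 32.44
nΣx² − (Σx)² = 1069.32 − 1036.84 = 32.48; nΣy² − (Σy)² = 1582.14 − 1513.21 = 68.93
r = 32.44 / √(32.48 × 68.93) = 32.44 / 47.3164 ≈ 0.686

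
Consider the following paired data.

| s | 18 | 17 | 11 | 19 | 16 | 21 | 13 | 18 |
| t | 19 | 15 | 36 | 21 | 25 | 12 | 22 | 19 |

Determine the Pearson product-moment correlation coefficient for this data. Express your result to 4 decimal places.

-0.8360

n = 8, Σs = 133, Σt = 169, Σs² = 2285, Σt² = 3937, Σst = 2672
nΣst − ΣsΣt = 21376 − 22477 = -1101
nΣs² − (Σs)² = 18280 − 17689 = 591; nΣt² − (Σt)² = 31496 − 28561 = 2935
r = -1101 / √(591 × 2935) = -1101 / 1317.0364 ≈ -0.8360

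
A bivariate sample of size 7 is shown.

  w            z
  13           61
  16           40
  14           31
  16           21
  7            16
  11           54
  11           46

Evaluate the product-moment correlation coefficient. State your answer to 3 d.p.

n = 7, Σw = 88, Σz = 269, Σw² = 1168, Σz² = 12011, Σwz = 3415
nΣwz − ΣwΣz = 23905 − 23672 = 233
nΣw² − (Σw)² = 8176 − 7744 = 432; nΣz² − (Σz)² = 84077 − 72361 = 11716
r = 233 / √(432 × 11716) = 233 / 2249.7360 ≈ 0.104

0.104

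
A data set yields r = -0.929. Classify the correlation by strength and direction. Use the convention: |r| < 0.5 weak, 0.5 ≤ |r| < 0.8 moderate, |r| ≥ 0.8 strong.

r = -0.929 < 0 so the relationship is negative.
|r| = 0.929, which falls in the strong range.

strong negative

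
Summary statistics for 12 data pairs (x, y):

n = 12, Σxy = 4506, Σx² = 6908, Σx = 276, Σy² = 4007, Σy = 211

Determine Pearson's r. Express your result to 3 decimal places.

r = (nΣxy − ΣxΣy) / √[(nΣx² − (Σx)²)(nΣy² − (Σy)²)]
Numerator: 12×4506 − 276×211 = -4164
Denominator: √[(82896 − 76176)(48084 − 44521)] = √[6720 × 3563] = 4893.1953
r = -4164 / 4893.1953 ≈ -0.851

-0.851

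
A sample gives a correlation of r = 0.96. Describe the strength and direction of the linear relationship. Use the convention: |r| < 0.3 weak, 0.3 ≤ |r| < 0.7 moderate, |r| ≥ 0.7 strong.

r = 0.96 > 0 so the relationship is positive.
|r| = 0.96, which falls in the strong range.

strong positive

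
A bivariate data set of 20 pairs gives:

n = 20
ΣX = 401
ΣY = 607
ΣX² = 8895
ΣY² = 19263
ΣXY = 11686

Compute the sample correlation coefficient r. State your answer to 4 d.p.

r = (nΣXY − ΣXΣY) / √[(nΣX² − (ΣX)²)(nΣY² − (ΣY)²)]
Numerator: 20×11686 − 401×607 = -9687
Denominator: √[(177900 − 160801)(385260 − 368449)] = √[17099 × 16811] = 16954.3885
r = -9687 / 16954.3885 ≈ -0.5714

-0.5714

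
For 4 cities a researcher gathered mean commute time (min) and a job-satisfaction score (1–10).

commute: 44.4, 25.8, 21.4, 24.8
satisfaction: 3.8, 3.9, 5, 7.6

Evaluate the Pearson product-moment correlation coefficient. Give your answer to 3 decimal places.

n = 4, Σx = 116.4, Σy = 20.3, Σx² = 3710, Σy² = 112.41, Σxy = 564.82
nΣxy − ΣxΣy = 2259.28 − 2362.92 = -103.64
nΣx² − (Σx)² = 14840 − 13548.96 = 1291.04; nΣy² − (Σy)² = 449.64 − 412.09 = 37.55
r = -103.64 / √(1291.04 × 37.55) = -103.64 / 220.1785 ≈ -0.471

-0.471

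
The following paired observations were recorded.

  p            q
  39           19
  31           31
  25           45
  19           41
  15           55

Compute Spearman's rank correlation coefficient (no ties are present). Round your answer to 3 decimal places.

Rank p: 5, 4, 3, 2, 1
Rank q: 1, 2, 4, 3, 5
d = rank(p) − rank(q): 4, 2, -1, -1, -4; Σd² = 38
ρ = 1 − 6Σd² / [n(n²−1)] = 1 − 6×38 / (5×24) = 1 − 228/120 ≈ -0.900

-0.900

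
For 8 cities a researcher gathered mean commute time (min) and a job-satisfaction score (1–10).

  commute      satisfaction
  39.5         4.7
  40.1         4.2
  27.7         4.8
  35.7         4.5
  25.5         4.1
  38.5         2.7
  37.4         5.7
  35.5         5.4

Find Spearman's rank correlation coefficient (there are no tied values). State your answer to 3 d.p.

Rank commute: 7, 8, 2, 4, 1, 6, 5, 3
Rank satisfaction: 5, 3, 6, 4, 2, 1, 8, 7
d = rank(commute) − rank(satisfaction): 2, 5, -4, 0, -1, 5, -3, -4; Σd² = 96
ρ = 1 − 6Σd² / [n(n²−1)] = 1 − 6×96 / (8×63) = 1 − 576/504 ≈ -0.143

-0.143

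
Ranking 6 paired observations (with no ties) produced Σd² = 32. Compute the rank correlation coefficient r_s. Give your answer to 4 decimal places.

ρ = 1 − 6Σd² / [n(n²−1)] = 1 − 6×32 / (6×35)
  = 1 − 192/210 = 1 − 0.91429 ≈ 0.0857

0.0857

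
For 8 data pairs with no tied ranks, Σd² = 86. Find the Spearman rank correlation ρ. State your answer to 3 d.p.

-0.024

ρ = 1 − 6Σd² / [n(n²−1)] = 1 − 6×86 / (8×63)
  = 1 − 516/504 = 1 − 1.0238 ≈ -0.024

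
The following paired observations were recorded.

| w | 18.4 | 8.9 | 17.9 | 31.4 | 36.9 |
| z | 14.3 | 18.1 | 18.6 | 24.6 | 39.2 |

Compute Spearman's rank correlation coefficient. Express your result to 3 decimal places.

Rank w: 3, 1, 2, 4, 5
Rank z: 1, 2, 3, 4, 5
d = rank(w) − rank(z): 2, -1, -1, 0, 0; Σd² = 6
ρ = 1 − 6Σd² / [n(n²−1)] = 1 − 6×6 / (5×24) = 1 − 36/120 ≈ 0.700

0.700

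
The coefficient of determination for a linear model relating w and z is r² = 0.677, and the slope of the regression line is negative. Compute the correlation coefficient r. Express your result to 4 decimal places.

-0.8228

|r| = √0.677 = 0.8228
The association is negative, so r = −0.8228.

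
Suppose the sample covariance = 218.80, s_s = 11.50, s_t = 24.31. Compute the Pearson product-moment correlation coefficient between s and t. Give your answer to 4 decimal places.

0.7826

r = Cov(s,t) / (s_s · s_t) = 218.80 / (11.50 × 24.31)
  = 218.80 / 279.5650 ≈ 0.7826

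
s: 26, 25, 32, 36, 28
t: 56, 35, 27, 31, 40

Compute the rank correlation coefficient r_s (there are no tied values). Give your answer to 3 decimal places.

Rank s: 2, 1, 4, 5, 3
Rank t: 5, 3, 1, 2, 4
d = rank(s) − rank(t): -3, -2, 3, 3, -1; Σd² = 32
ρ = 1 − 6Σd² / [n(n²−1)] = 1 − 6×32 / (5×24) = 1 − 192/120 ≈ -0.600

-0.600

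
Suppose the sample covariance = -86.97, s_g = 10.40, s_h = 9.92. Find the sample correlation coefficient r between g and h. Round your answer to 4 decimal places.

-0.8430

r = Cov(g,h) / (s_g · s_h) = -86.97 / (10.40 × 9.92)
  = -86.97 / 103.1680 ≈ -0.8430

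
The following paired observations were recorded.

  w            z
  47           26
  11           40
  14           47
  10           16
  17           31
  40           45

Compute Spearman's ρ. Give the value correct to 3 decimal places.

0.143

Rank w: 6, 2, 3, 1, 4, 5
Rank z: 2, 4, 6, 1, 3, 5
d = rank(w) − rank(z): 4, -2, -3, 0, 1, 0; Σd² = 30
ρ = 1 − 6Σd² / [n(n²−1)] = 1 − 6×30 / (6×35) = 1 − 180/210 ≈ 0.143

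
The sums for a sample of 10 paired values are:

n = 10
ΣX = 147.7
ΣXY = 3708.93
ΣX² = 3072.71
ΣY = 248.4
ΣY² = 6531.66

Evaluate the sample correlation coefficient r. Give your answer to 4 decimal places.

r = (nΣXY − ΣXΣY) / √[(nΣX² − (ΣX)²)(nΣY² − (ΣY)²)]
Numerator: 10×3708.93 − 147.7×248.4 = 400.62
Denominator: √[(30727.1 − 21815.29)(65316.6 − 61702.56)] = √[8911.81 × 3614.04] = 5675.1773
r = 400.62 / 5675.1773 ≈ 0.0706

0.0706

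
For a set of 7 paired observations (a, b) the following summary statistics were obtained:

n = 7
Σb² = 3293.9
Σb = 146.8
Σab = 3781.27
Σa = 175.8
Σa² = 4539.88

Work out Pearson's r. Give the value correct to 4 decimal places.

0.5765

r = (nΣab − ΣaΣb) / √[(nΣa² − (Σa)²)(nΣb² − (Σb)²)]
Numerator: 7×3781.27 − 175.8×146.8 = 661.45
Denominator: √[(31779.16 − 30905.64)(23057.3 − 21550.24)] = √[873.52 × 1507.06] = 1147.3653
r = 661.45 / 1147.3653 ≈ 0.5765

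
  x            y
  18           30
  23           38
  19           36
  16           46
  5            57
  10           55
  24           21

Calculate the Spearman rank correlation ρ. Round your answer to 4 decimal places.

-0.8571

Rank x: 4, 6, 5, 3, 1, 2, 7
Rank y: 2, 4, 3, 5, 7, 6, 1
d = rank(x) − rank(y): 2, 2, 2, -2, -6, -4, 6; Σd² = 104
ρ = 1 − 6Σd² / [n(n²−1)] = 1 − 6×104 / (7×48) = 1 − 624/336 ≈ -0.8571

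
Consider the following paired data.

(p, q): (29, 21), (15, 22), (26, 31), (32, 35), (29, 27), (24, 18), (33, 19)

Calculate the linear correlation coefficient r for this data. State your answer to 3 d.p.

n = 7, Σp = 188, Σq = 173, Σp² = 5272, Σq² = 4525, Σpq = 4707
nΣpq − ΣpΣq = 32949 − 32524 = 425
nΣp² − (Σp)² = 36904 − 35344 = 1560; nΣq² − (Σq)² = 31675 − 29929 = 1746
r = 425 / √(1560 × 1746) = 425 / 1650.3818 ≈ 0.258

0.258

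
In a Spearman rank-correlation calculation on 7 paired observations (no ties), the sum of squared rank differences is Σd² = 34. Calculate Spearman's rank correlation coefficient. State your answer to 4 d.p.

0.3929

ρ = 1 − 6Σd² / [n(n²−1)] = 1 − 6×34 / (7×48)
  = 1 − 204/336 = 1 − 0.60714 ≈ 0.3929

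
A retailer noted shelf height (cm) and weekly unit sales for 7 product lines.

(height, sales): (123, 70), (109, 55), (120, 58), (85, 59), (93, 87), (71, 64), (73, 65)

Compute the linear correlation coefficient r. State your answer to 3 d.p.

n = 7, Σx = 674, Σy = 458, Σx² = 67654, Σy² = 30660, Σxy = 43960
nΣxy − ΣxΣy = 307720 − 308692 = -972
nΣx² − (Σx)² = 473578 − 454276 = 19302; nΣy² − (Σy)² = 214620 − 209764 = 4856
r = -972 / √(19302 × 4856) = -972 / 9681.4520 ≈ -0.100

-0.100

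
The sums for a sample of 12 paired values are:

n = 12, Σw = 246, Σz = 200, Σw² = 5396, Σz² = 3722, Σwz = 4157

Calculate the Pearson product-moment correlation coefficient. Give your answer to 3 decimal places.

0.154

r = (nΣwz − ΣwΣz) / √[(nΣw² − (Σw)²)(nΣz² − (Σz)²)]
Numerator: 12×4157 − 246×200 = 684
Denominator: √[(64752 − 60516)(44664 − 40000)] = √[4236 × 4664] = 4444.8514
r = 684 / 4444.8514 ≈ 0.154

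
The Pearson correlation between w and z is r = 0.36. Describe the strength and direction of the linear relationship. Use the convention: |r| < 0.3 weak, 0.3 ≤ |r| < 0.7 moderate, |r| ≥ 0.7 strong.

moderate positive

r = 0.36 > 0 so the relationship is positive.
|r| = 0.36, which falls in the moderate range.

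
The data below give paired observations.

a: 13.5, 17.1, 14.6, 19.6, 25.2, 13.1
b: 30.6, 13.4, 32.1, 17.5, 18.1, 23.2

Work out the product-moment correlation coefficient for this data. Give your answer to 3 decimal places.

-0.596

n = 6, Σa = 103.1, Σb = 134.9, Σa² = 1878.63, Σb² = 3318.43, Σab = 2213.94
nΣab − ΣaΣb = 13283.64 − 13908.19 = -624.55
nΣa² − (Σa)² = 11271.78 − 10629.61 = 642.17; nΣb² − (Σb)² = 19910.58 − 18198.01 = 1712.57
r = -624.55 / √(642.17 × 1712.57) = -624.55 / 1048.6949 ≈ -0.596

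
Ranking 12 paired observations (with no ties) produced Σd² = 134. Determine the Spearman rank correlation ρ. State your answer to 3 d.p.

0.531

ρ = 1 − 6Σd² / [n(n²−1)] = 1 − 6×134 / (12×143)
  = 1 − 804/1716 = 1 − 0.4685 ≈ 0.531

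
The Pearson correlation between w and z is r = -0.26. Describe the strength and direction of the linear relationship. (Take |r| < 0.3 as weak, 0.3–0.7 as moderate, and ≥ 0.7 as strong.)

r = -0.26 < 0 so the relationship is negative.
|r| = 0.26, which falls in the weak range.

weak negative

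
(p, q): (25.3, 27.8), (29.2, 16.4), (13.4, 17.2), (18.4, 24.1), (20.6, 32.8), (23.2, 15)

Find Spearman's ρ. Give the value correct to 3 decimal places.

-0.200

Rank p: 5, 6, 1, 2, 3, 4
Rank q: 5, 2, 3, 4, 6, 1
d = rank(p) − rank(q): 0, 4, -2, -2, -3, 3; Σd² = 42
ρ = 1 − 6Σd² / [n(n²−1)] = 1 − 6×42 / (6×35) = 1 − 252/210 ≈ -0.200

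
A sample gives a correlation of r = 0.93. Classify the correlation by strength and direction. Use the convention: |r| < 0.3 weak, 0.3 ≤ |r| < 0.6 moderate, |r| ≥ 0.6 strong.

strong positive

r = 0.93 > 0 so the relationship is positive.
|r| = 0.93, which falls in the strong range.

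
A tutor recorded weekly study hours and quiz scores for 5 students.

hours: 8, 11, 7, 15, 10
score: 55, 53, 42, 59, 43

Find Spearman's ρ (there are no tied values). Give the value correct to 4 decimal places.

Rank hours: 2, 4, 1, 5, 3
Rank score: 4, 3, 1, 5, 2
d = rank(hours) − rank(score): -2, 1, 0, 0, 1; Σd² = 6
ρ = 1 − 6Σd² / [n(n²−1)] = 1 − 6×6 / (5×24) = 1 − 36/120 ≈ 0.7000

0.7000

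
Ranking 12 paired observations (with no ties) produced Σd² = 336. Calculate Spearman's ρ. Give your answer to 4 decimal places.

ρ = 1 − 6Σd² / [n(n²−1)] = 1 − 6×336 / (12×143)
  = 1 − 2016/1716 = 1 − 1.17483 ≈ -0.1748

-0.1748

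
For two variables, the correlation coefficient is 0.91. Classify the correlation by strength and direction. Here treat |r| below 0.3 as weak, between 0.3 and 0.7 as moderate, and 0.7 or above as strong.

r = 0.91 > 0 so the relationship is positive.
|r| = 0.91, which falls in the strong range.

strong positive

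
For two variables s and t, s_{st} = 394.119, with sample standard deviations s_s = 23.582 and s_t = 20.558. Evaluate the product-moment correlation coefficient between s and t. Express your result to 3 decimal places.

r = Cov(s,t) / (s_s · s_t) = 394.119 / (23.582 × 20.558)
  = 394.119 / 484.7988 ≈ 0.813

0.813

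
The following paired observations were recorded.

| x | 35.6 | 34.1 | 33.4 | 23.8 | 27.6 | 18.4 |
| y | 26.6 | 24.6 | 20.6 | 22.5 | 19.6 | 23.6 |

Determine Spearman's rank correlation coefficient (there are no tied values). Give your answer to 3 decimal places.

0.486

Rank x: 6, 5, 4, 2, 3, 1
Rank y: 6, 5, 2, 3, 1, 4
d = rank(x) − rank(y): 0, 0, 2, -1, 2, -3; Σd² = 18
ρ = 1 − 6Σd² / [n(n²−1)] = 1 − 6×18 / (6×35) = 1 − 108/210 ≈ 0.486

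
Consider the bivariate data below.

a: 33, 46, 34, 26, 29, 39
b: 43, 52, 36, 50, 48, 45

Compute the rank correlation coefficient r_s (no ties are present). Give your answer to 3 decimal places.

Rank a: 3, 6, 4, 1, 2, 5
Rank b: 2, 6, 1, 5, 4, 3
d = rank(a) − rank(b): 1, 0, 3, -4, -2, 2; Σd² = 34
ρ = 1 − 6Σd² / [n(n²−1)] = 1 − 6×34 / (6×35) = 1 − 204/210 ≈ 0.029

0.029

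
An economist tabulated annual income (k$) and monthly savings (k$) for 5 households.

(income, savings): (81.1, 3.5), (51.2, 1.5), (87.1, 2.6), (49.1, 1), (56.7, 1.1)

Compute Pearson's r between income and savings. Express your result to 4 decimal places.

0.8842

n = 5, Σx = 325.2, Σy = 9.7, Σx² = 22410.76, Σy² = 23.47, Σxy = 698.58
nΣxy − ΣxΣy = 3492.9 − 3154.44 = 338.46
nΣx² − (Σx)² = 112053.8 − 105755.04 = 6298.76; nΣy² − (Σy)² = 117.35 − 94.09 = 23.26
r = 338.46 / √(6298.76 × 23.26) = 338.46 / 382.7651 ≈ 0.8842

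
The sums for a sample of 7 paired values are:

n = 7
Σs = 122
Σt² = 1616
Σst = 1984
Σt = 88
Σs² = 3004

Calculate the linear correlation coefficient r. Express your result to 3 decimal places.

0.673

r = (nΣst − ΣsΣt) / √[(nΣs² − (Σs)²)(nΣt² − (Σt)²)]
Numerator: 7×1984 − 122×88 = 3152
Denominator: √[(21028 − 14884)(11312 − 7744)] = √[6144 × 3568] = 4682.0713
r = 3152 / 4682.0713 ≈ 0.673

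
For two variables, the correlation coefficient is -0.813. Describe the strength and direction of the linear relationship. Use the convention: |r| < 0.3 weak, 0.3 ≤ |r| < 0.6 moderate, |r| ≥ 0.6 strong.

strong negative

r = -0.813 < 0 so the relationship is negative.
|r| = 0.813, which falls in the strong range.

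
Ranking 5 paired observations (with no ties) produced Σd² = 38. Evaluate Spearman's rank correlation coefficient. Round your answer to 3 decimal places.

ρ = 1 − 6Σd² / [n(n²−1)] = 1 − 6×38 / (5×24)
  = 1 − 228/120 = 1 − 1.9000 ≈ -0.900

-0.900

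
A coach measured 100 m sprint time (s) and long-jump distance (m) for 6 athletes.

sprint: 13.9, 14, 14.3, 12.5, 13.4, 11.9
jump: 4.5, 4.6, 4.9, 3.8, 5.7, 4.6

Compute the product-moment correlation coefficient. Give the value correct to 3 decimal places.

0.334

n = 6, Σx = 80, Σy = 28.1, Σx² = 1071.12, Σy² = 133.51, Σxy = 375.64
nΣxy − ΣxΣy = 2253.84 − 2248 = 5.84
nΣx² − (Σx)² = 6426.72 − 6400 = 26.72; nΣy² − (Σy)² = 801.06 − 789.61 = 11.45
r = 5.84 / √(26.72 × 11.45) = 5.84 / 17.4913 ≈ 0.334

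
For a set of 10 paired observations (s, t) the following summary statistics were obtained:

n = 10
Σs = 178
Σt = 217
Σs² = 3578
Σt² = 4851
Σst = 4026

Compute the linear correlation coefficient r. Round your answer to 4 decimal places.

r = (nΣst − ΣsΣt) / √[(nΣs² − (Σs)²)(nΣt² − (Σt)²)]
Numerator: 10×4026 − 178×217 = 1634
Denominator: √[(35780 − 31684)(48510 − 47089)] = √[4096 × 1421] = 2412.5538
r = 1634 / 2412.5538 ≈ 0.6773

0.6773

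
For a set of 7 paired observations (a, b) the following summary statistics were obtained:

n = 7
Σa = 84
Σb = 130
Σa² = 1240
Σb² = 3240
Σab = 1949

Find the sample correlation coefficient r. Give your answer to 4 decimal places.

r = (nΣab − ΣaΣb) / √[(nΣa² − (Σa)²)(nΣb² − (Σb)²)]
Numerator: 7×1949 − 84×130 = 2723
Denominator: √[(8680 − 7056)(22680 − 16900)] = √[1624 × 5780] = 3063.7754
r = 2723 / 3063.7754 ≈ 0.8888

0.8888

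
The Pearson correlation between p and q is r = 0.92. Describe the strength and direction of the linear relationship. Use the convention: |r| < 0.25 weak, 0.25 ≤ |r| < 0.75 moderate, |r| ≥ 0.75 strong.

strong positive

r = 0.92 > 0 so the relationship is positive.
|r| = 0.92, which falls in the strong range.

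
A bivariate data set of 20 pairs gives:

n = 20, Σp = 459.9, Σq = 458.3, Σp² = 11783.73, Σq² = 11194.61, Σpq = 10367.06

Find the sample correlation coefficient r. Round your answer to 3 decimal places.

-0.188

r = (nΣpq − ΣpΣq) / √[(nΣp² − (Σp)²)(nΣq² − (Σq)²)]
Numerator: 20×10367.06 − 459.9×458.3 = -3430.97
Denominator: √[(235674.6 − 211508.01)(223892.2 − 210038.89)] = √[24166.59 × 13853.31] = 18297.1928
r = -3430.97 / 18297.1928 ≈ -0.188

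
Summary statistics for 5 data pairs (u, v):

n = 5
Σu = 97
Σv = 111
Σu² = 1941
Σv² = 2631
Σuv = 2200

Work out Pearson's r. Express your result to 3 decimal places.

r = (nΣuv − ΣuΣv) / √[(nΣu² − (Σu)²)(nΣv² − (Σv)²)]
Numerator: 5×2200 − 97×111 = 233
Denominator: √[(9705 − 9409)(13155 − 12321)] = √[296 × 834] = 496.8541
r = 233 / 496.8541 ≈ 0.469

0.469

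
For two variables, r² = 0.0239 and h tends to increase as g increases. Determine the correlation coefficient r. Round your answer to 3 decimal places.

|r| = √0.0239 = 0.155
The association is positive, so r = 0.155.

0.155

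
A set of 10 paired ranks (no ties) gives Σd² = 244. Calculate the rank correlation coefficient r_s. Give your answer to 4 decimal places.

ρ = 1 − 6Σd² / [n(n²−1)] = 1 − 6×244 / (10×99)
  = 1 − 1464/990 = 1 − 1.47879 ≈ -0.4788

-0.4788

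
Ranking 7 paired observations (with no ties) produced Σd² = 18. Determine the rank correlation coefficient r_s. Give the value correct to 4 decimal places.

ρ = 1 − 6Σd² / [n(n²−1)] = 1 − 6×18 / (7×48)
  = 1 − 108/336 = 1 − 0.32143 ≈ 0.6786

0.6786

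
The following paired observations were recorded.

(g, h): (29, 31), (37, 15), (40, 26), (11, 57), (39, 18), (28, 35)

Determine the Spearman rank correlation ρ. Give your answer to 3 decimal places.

-0.771

Rank g: 3, 4, 6, 1, 5, 2
Rank h: 4, 1, 3, 6, 2, 5
d = rank(g) − rank(h): -1, 3, 3, -5, 3, -3; Σd² = 62
ρ = 1 − 6Σd² / [n(n²−1)] = 1 − 6×62 / (6×35) = 1 − 372/210 ≈ -0.771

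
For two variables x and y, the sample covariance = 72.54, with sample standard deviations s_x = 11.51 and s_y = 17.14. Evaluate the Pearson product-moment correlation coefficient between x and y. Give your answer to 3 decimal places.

r = Cov(x,y) / (s_x · s_y) = 72.54 / (11.51 × 17.14)
  = 72.54 / 197.2814 ≈ 0.368

0.368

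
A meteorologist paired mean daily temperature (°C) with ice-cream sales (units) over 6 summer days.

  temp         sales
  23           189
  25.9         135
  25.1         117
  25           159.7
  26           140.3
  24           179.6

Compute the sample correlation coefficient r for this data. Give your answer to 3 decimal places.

-0.819

n = 6, Σx = 149, Σy = 920.6, Σx² = 3706.82, Σy² = 145079.34, Σxy = 22730.9
nΣxy − ΣxΣy = 136385.4 − 137169.4 = -784
nΣx² − (Σx)² = 22240.92 − 22201 = 39.92; nΣy² − (Σy)² = 870476.04 − 847504.36 = 22971.68
r = -784 / √(39.92 × 22971.68) = -784 / 957.6166 ≈ -0.819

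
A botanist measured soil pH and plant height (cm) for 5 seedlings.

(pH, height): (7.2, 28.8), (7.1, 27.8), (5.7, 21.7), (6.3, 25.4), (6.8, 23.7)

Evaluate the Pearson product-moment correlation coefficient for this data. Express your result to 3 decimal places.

n = 5, Σx = 33.1, Σy = 127.4, Σx² = 220.67, Σy² = 3280.02, Σxy = 849.61
nΣxy − ΣxΣy = 4248.05 − 4216.94 = 31.11
nΣx² − (Σx)² = 1103.35 − 1095.61 = 7.74; nΣy² − (Σy)² = 16400.1 − 16230.76 = 169.34
r = 31.11 / √(7.74 × 169.34) = 31.11 / 36.2035 ≈ 0.859

0.859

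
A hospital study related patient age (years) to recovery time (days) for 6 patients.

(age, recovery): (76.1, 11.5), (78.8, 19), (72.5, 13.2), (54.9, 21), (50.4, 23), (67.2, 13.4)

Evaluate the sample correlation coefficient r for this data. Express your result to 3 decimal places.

n = 6, Σx = 399.9, Σy = 101.1, Σx² = 27326.91, Σy² = 1817.05, Σxy = 6541.93
nΣxy − ΣxΣy = 39251.58 − 40429.89 = -1178.31
nΣx² − (Σx)² = 163961.46 − 159920.01 = 4041.45; nΣy² − (Σy)² = 10902.3 − 10221.21 = 681.09
r = -1178.31 / √(4041.45 × 681.09) = -1178.31 / 1659.0935 ≈ -0.710

-0.710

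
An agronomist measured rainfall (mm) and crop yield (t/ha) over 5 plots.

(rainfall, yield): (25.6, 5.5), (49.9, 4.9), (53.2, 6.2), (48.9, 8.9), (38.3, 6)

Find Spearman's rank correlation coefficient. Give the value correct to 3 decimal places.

0.200

Rank rainfall: 1, 4, 5, 3, 2
Rank yield: 2, 1, 4, 5, 3
d = rank(rainfall) − rank(yield): -1, 3, 1, -2, -1; Σd² = 16
ρ = 1 − 6Σd² / [n(n²−1)] = 1 − 6×16 / (5×24) = 1 − 96/120 ≈ 0.200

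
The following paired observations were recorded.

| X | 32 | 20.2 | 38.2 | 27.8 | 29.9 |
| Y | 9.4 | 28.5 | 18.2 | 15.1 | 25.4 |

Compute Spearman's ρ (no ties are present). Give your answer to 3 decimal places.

-0.500

Rank X: 4, 1, 5, 2, 3
Rank Y: 1, 5, 3, 2, 4
d = rank(X) − rank(Y): 3, -4, 2, 0, -1; Σd² = 30
ρ = 1 − 6Σd² / [n(n²−1)] = 1 − 6×30 / (5×24) = 1 − 180/120 ≈ -0.500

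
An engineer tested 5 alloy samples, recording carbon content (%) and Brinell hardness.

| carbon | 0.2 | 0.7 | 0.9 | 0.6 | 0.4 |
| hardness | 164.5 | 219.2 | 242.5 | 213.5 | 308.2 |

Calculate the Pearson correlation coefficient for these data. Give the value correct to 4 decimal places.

0.2325

n = 5, Σx = 2.8, Σy = 1147.9, Σx² = 1.86, Σy² = 274484.63, Σxy = 655.97
nΣxy − ΣxΣy = 3279.85 − 3214.12 = 65.73
nΣx² − (Σx)² = 9.3 − 7.84 = 1.46; nΣy² − (Σy)² = 1372423.15 − 1317674.41 = 54748.74
r = 65.73 / √(1.46 × 54748.74) = 65.73 / 282.7245 ≈ 0.2325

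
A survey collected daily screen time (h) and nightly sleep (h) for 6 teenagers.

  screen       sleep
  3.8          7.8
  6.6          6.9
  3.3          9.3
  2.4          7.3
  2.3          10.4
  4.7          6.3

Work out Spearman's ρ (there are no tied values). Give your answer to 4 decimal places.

-0.7714

Rank screen: 4, 6, 3, 2, 1, 5
Rank sleep: 4, 2, 5, 3, 6, 1
d = rank(screen) − rank(sleep): 0, 4, -2, -1, -5, 4; Σd² = 62
ρ = 1 − 6Σd² / [n(n²−1)] = 1 − 6×62 / (6×35) = 1 − 372/210 ≈ -0.7714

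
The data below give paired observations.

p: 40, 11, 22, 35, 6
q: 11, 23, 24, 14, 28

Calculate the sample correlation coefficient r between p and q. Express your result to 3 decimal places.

-0.949

n = 5, Σp = 114, Σq = 100, Σp² = 3466, Σq² = 2206, Σpq = 1879
nΣpq − ΣpΣq = 9395 − 11400 = -2005
nΣp² − (Σp)² = 17330 − 12996 = 4334; nΣq² − (Σq)² = 11030 − 10000 = 1030
r = -2005 / √(4334 × 1030) = -2005 / 2112.8228 ≈ -0.949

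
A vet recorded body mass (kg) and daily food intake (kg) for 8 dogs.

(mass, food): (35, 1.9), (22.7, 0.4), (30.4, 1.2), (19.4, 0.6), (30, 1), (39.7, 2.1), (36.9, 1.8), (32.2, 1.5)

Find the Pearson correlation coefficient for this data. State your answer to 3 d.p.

n = 8, Σx = 246.3, Σy = 10.5, Σx² = 7915.35, Σy² = 16.47, Σxy = 351.79
nΣxy − ΣxΣy = 2814.32 − 2586.15 = 228.17
nΣx² − (Σx)² = 63322.8 − 60663.69 = 2659.11; nΣy² − (Σy)² = 131.76 − 110.25 = 21.51
r = 228.17 / √(2659.11 × 21.51) = 228.17 / 239.1599 ≈ 0.954

0.954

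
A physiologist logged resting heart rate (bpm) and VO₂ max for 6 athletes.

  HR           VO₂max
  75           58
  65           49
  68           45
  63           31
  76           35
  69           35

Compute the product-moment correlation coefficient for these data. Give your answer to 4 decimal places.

n = 6, Σx = 416, Σy = 253, Σx² = 28980, Σy² = 11201, Σxy = 17623
nΣxy − ΣxΣy = 105738 − 105248 = 490
nΣx² − (Σx)² = 173880 − 173056 = 824; nΣy² − (Σy)² = 67206 − 64009 = 3197
r = 490 / √(824 × 3197) = 490 / 1623.0613 ≈ 0.3019

0.3019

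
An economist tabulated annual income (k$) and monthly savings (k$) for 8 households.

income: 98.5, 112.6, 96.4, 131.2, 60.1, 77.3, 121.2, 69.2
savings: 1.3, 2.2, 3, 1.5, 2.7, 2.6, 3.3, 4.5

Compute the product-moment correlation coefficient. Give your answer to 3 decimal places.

-0.469

n = 8, Σx = 766.5, Σy = 21.1, Σx² = 77952.79, Σy² = 62.97, Σxy = 1936.38
nΣxy − ΣxΣy = 15491.04 − 16173.15 = -682.11
nΣx² − (Σx)² = 623622.32 − 587522.25 = 36100.07; nΣy² − (Σy)² = 503.76 − 445.21 = 58.55
r = -682.11 / √(36100.07 × 58.55) = -682.11 / 1453.8429 ≈ -0.469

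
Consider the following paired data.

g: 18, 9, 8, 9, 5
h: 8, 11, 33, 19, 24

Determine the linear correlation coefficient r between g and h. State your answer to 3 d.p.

-0.678

n = 5, Σg = 49, Σh = 95, Σg² = 575, Σh² = 2211, Σgh = 798
nΣgh − ΣgΣh = 3990 − 4655 = -665
nΣg² − (Σg)² = 2875 − 2401 = 474; nΣh² − (Σh)² = 11055 − 9025 = 2030
r = -665 / √(474 × 2030) = -665 / 980.9281 ≈ -0.678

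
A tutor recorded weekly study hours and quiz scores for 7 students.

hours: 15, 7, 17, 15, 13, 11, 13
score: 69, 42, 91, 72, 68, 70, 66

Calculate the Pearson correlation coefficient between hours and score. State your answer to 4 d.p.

0.9055

n = 7, Σx = 91, Σy = 478, Σx² = 1247, Σy² = 33870, Σxy = 6468
nΣxy − ΣxΣy = 45276 − 43498 = 1778
nΣx² − (Σx)² = 8729 − 8281 = 448; nΣy² − (Σy)² = 237090 − 228484 = 8606
r = 1778 / √(448 × 8606) = 1778 / 1963.5397 ≈ 0.9055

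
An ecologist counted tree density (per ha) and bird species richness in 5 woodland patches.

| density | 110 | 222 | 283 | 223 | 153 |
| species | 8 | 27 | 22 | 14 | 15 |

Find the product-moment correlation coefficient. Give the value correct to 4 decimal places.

n = 5, Σx = 991, Σy = 86, Σx² = 214611, Σy² = 1698, Σxy = 18517
nΣxy − ΣxΣy = 92585 − 85226 = 7359
nΣx² − (Σx)² = 1073055 − 982081 = 90974; nΣy² − (Σy)² = 8490 − 7396 = 1094
r = 7359 / √(90974 × 1094) = 7359 / 9976.2496 ≈ 0.7377

0.7377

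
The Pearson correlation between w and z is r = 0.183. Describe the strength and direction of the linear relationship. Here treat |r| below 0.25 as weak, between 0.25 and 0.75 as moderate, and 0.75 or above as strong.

weak positive

r = 0.183 > 0 so the relationship is positive.
|r| = 0.183, which falls in the weak range.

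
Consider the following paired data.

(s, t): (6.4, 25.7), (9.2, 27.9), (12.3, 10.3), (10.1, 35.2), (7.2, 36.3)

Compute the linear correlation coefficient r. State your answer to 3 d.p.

n = 5, Σs = 45.2, Σt = 135.4, Σs² = 430.74, Σt² = 4101.72, Σst = 1164.73
nΣst − ΣsΣt = 5823.65 − 6120.08 = -296.43
nΣs² − (Σs)² = 2153.7 − 2043.04 = 110.66; nΣt² − (Σt)² = 20508.6 − 18333.16 = 2175.44
r = -296.43 / √(110.66 × 2175.44) = -296.43 / 490.6467 ≈ -0.604

-0.604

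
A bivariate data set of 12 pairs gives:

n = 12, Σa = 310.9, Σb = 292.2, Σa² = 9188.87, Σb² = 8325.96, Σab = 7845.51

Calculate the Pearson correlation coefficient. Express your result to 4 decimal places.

r = (nΣab − ΣaΣb) / √[(nΣa² − (Σa)²)(nΣb² − (Σb)²)]
Numerator: 12×7845.51 − 310.9×292.2 = 3301.14
Denominator: √[(110266.44 − 96658.81)(99911.52 − 85380.84)] = √[13607.63 × 14530.68] = 14061.5830
r = 3301.14 / 14061.5830 ≈ 0.2348

0.2348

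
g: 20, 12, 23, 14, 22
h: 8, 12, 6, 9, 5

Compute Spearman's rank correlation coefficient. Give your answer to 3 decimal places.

-0.900

Rank g: 3, 1, 5, 2, 4
Rank h: 3, 5, 2, 4, 1
d = rank(g) − rank(h): 0, -4, 3, -2, 3; Σd² = 38
ρ = 1 − 6Σd² / [n(n²−1)] = 1 − 6×38 / (5×24) = 1 − 228/120 ≈ -0.900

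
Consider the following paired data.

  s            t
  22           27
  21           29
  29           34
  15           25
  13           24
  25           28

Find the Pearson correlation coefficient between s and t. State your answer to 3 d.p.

0.908

n = 6, Σs = 125, Σt = 167, Σs² = 2785, Σt² = 4711, Σst = 3576
nΣst − ΣsΣt = 21456 − 20875 = 581
nΣs² − (Σs)² = 16710 − 15625 = 1085; nΣt² − (Σt)² = 28266 − 27889 = 377
r = 581 / √(1085 × 377) = 581 / 639.5663 ≈ 0.908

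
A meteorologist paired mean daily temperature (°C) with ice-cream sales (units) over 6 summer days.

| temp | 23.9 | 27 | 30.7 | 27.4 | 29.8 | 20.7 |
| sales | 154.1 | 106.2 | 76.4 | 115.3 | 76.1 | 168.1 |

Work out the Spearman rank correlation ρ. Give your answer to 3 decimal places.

-0.886

Rank temp: 2, 3, 6, 4, 5, 1
Rank sales: 5, 3, 2, 4, 1, 6
d = rank(temp) − rank(sales): -3, 0, 4, 0, 4, -5; Σd² = 66
ρ = 1 − 6Σd² / [n(n²−1)] = 1 − 6×66 / (6×35) = 1 − 396/210 ≈ -0.886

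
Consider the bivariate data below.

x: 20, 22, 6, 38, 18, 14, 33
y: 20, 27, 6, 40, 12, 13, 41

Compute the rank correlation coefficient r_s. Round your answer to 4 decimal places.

0.9286

Rank x: 4, 5, 1, 7, 3, 2, 6
Rank y: 4, 5, 1, 6, 2, 3, 7
d = rank(x) − rank(y): 0, 0, 0, 1, 1, -1, -1; Σd² = 4
ρ = 1 − 6Σd² / [n(n²−1)] = 1 − 6×4 / (7×48) = 1 − 24/336 ≈ 0.9286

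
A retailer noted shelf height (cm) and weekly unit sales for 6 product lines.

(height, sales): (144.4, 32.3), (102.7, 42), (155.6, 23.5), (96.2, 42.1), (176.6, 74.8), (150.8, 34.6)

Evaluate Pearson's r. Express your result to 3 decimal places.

0.278

n = 6, Σx = 826.3, Σy = 249.3, Σx² = 118792.65, Σy² = 11924.15, Σxy = 35111.5
nΣxy − ΣxΣy = 210669 − 205996.59 = 4672.41
nΣx² − (Σx)² = 712755.9 − 682771.69 = 29984.21; nΣy² − (Σy)² = 71544.9 − 62150.49 = 9394.41
r = 4672.41 / √(29984.21 × 9394.41) = 4672.41 / 16783.4431 ≈ 0.278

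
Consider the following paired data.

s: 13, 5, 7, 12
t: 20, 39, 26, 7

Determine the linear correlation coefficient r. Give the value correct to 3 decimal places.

n = 4, Σs = 37, Σt = 92, Σs² = 387, Σt² = 2646, Σst = 721
nΣst − ΣsΣt = 2884 − 3404 = -520
nΣs² − (Σs)² = 1548 − 1369 = 179; nΣt² − (Σt)² = 10584 − 8464 = 2120
r = -520 / √(179 × 2120) = -520 / 616.0195 ≈ -0.844

-0.844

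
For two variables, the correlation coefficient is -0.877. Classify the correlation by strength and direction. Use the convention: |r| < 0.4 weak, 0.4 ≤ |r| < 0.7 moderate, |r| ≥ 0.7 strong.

strong negative

r = -0.877 < 0 so the relationship is negative.
|r| = 0.877, which falls in the strong range.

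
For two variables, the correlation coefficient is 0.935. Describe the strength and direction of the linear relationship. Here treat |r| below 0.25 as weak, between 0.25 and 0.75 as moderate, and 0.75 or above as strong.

strong positive

r = 0.935 > 0 so the relationship is positive.
|r| = 0.935, which falls in the strong range.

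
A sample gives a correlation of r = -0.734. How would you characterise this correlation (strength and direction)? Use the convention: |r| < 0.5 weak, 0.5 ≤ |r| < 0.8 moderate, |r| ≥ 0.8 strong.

r = -0.734 < 0 so the relationship is negative.
|r| = 0.734, which falls in the moderate range.

moderate negative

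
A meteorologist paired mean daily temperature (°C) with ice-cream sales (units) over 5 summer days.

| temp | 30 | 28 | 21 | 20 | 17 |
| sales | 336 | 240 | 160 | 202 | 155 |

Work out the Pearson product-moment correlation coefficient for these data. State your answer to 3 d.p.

0.899

n = 5, Σx = 116, Σy = 1093, Σx² = 2814, Σy² = 260925, Σxy = 26835
nΣxy − ΣxΣy = 134175 − 126788 = 7387
nΣx² − (Σx)² = 14070 − 13456 = 614; nΣy² − (Σy)² = 1304625 − 1194649 = 109976
r = 7387 / √(614 × 109976) = 7387 / 8217.3757 ≈ 0.899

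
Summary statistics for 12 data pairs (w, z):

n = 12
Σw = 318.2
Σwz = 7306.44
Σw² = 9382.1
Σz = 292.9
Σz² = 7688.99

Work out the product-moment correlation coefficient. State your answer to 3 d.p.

r = (nΣwz − ΣwΣz) / √[(nΣw² − (Σw)²)(nΣz² − (Σz)²)]
Numerator: 12×7306.44 − 318.2×292.9 = -5523.5
Denominator: √[(112585.2 − 101251.24)(92267.88 − 85790.41)] = √[11333.96 × 6477.47] = 8568.2779
r = -5523.5 / 8568.2779 ≈ -0.645

-0.645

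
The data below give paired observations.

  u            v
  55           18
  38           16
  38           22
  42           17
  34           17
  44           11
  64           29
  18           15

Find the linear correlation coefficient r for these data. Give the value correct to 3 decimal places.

0.582

n = 8, Σu = 333, Σv = 145, Σu² = 15189, Σv² = 2829, Σuv = 6336
nΣuv − ΣuΣv = 50688 − 48285 = 2403
nΣu² − (Σu)² = 121512 − 110889 = 10623; nΣv² − (Σv)² = 22632 − 21025 = 1607
r = 2403 / √(10623 × 1607) = 2403 / 4131.7262 ≈ 0.582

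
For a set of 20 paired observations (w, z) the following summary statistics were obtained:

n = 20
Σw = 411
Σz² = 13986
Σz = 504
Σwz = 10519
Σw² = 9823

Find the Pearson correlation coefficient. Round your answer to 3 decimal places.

r = (nΣwz − ΣwΣz) / √[(nΣw² − (Σw)²)(nΣz² − (Σz)²)]
Numerator: 20×10519 − 411×504 = 3236
Denominator: √[(196460 − 168921)(279720 − 254016)] = √[27539 × 25704] = 26605.6847
r = 3236 / 26605.6847 ≈ 0.122

0.122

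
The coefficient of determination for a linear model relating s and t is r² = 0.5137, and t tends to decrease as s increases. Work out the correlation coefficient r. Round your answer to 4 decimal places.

-0.7167

|r| = √0.5137 = 0.7167
The association is negative, so r = −0.7167.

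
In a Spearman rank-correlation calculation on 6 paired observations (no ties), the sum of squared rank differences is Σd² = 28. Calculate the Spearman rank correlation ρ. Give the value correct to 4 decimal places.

0.2000

ρ = 1 − 6Σd² / [n(n²−1)] = 1 − 6×28 / (6×35)
  = 1 − 168/210 = 1 − 0.80000 ≈ 0.2000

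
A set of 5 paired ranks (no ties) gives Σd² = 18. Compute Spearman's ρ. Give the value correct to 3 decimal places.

ρ = 1 − 6Σd² / [n(n²−1)] = 1 − 6×18 / (5×24)
  = 1 − 108/120 = 1 − 0.9000 ≈ 0.100

0.100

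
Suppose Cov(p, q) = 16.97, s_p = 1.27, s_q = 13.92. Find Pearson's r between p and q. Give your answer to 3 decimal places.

r = Cov(p,q) / (s_p · s_q) = 16.97 / (1.27 × 13.92)
  = 16.97 / 17.6784 ≈ 0.960

0.960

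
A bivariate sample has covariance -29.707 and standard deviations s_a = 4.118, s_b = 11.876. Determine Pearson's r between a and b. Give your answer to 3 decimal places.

r = Cov(a,b) / (s_a · s_b) = -29.707 / (4.118 × 11.876)
  = -29.707 / 48.9054 ≈ -0.607

-0.607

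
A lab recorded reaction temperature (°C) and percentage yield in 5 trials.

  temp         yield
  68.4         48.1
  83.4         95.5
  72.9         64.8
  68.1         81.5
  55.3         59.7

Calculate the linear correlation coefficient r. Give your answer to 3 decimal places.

n = 5, Σx = 348.1, Σy = 349.6, Σx² = 24644.23, Σy² = 25839.24, Σxy = 24830.22
nΣxy − ΣxΣy = 124151.1 − 121695.76 = 2455.34
nΣx² − (Σx)² = 123221.15 − 121173.61 = 2047.54; nΣy² − (Σy)² = 129196.2 − 122220.16 = 6976.04
r = 2455.34 / √(2047.54 × 6976.04) = 2455.34 / 3779.3810 ≈ 0.650

0.650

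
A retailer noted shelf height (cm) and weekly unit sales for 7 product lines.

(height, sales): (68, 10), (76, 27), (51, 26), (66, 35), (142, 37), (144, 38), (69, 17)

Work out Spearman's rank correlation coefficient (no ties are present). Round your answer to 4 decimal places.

0.6071

Rank height: 3, 5, 1, 2, 6, 7, 4
Rank sales: 1, 4, 3, 5, 6, 7, 2
d = rank(height) − rank(sales): 2, 1, -2, -3, 0, 0, 2; Σd² = 22
ρ = 1 − 6Σd² / [n(n²−1)] = 1 − 6×22 / (7×48) = 1 − 132/336 ≈ 0.6071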